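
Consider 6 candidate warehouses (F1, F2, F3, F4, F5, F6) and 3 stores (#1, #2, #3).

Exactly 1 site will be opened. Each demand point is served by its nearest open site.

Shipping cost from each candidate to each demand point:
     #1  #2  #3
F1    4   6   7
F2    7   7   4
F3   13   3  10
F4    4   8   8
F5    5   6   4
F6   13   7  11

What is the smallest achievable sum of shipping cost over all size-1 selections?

15

Open {F5}.
  #1→F5 5, #2→F5 6, #3→F5 4  ⇒ total 15.
Compare {F1}: total 17.
Compare {F2}: total 18.
No size-1 selection does better; minimum is 15.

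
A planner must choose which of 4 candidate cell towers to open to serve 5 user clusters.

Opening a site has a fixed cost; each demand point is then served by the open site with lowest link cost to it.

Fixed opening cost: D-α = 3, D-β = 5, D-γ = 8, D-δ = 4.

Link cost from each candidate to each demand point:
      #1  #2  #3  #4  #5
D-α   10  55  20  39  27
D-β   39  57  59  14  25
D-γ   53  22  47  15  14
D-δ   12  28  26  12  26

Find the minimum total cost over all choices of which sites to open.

92

Open {D-α, D-γ}: assign each demand point to its cheapest open site.
  #1→D-α 10, #2→D-γ 22, #3→D-α 20, #4→D-γ 15, #5→D-γ 14
  link cost 81, fixed 11 → total 92.
Compare {D-α, D-γ, D-δ}: link cost 78 + fixed 15 = 93.
Compare {D-α, D-β, D-γ}: link cost 80 + fixed 16 = 96.
Compare {D-γ, D-δ}: link cost 86 + fixed 12 = 98.
All other subsets cost ≥ 93. Minimum total cost: 92.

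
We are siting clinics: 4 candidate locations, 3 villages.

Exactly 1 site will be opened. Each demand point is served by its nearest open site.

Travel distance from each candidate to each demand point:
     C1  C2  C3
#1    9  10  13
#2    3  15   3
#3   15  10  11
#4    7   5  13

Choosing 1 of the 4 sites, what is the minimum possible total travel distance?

Open {#2}.
  C1→#2 3, C2→#2 15, C3→#2 3  ⇒ total 21.
Compare {#4}: total 25.
Compare {#1}: total 32.
No size-1 selection does better; minimum is 21.

21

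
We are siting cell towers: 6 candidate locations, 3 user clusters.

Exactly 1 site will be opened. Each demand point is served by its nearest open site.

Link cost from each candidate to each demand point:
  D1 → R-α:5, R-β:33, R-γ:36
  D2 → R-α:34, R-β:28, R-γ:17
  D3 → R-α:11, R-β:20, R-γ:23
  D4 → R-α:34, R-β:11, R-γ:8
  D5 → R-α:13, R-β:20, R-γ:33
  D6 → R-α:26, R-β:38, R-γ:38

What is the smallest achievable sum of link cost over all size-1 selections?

53

Open {D4}.
  R-α→D4 34, R-β→D4 11, R-γ→D4 8  ⇒ total 53.
Compare {D3}: total 54.
Compare {D5}: total 66.
No size-1 selection does better; minimum is 53.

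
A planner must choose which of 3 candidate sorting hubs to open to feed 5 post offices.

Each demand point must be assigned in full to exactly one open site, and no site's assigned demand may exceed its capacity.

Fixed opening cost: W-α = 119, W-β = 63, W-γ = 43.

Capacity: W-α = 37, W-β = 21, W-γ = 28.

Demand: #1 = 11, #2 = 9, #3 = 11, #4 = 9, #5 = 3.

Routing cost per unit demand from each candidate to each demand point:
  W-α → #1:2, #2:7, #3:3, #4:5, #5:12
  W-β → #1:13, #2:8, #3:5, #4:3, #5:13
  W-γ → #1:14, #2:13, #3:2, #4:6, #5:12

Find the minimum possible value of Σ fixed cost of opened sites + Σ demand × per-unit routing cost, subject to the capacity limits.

Open {W-α, W-γ}; cheapest assignment that respects the capacities:
  W-α (cap 37, load 32): #1, #2, #4, #5 — cost 11×2 + 9×7 + 9×5 + 3×12 = 166
  W-γ (cap 28, load 11): #3 — cost 11×2 = 22
  Shipping 188, fixed 162 → total 350.
  Any other capacity-feasible assignment to {W-α, W-γ} ships for at least 188.
Compare {W-α, W-β}: its best feasible assignment gives total 363.
Compare {W-α, W-β, W-γ}: its best feasible assignment gives total 395.
Every other set of open sites that can feasibly serve all demand totals ≥ 363 even under its best assignment. Minimum: 350.

350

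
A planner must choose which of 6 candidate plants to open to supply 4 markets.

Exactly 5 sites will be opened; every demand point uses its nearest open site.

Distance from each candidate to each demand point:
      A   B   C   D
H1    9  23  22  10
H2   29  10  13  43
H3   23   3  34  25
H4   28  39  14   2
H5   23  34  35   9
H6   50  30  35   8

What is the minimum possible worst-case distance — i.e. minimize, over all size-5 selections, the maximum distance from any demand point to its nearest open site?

13

Open {H1, H2, H3, H4, H5}.
  Farthest demand point is C at distance 13 (to H2); all others are ≤ 13.
With {H1, H2, H3, H4, H6} the worst case is 13.
With {H1, H2, H3, H5, H6} the worst case is 13.
No size-5 selection achieves below 13.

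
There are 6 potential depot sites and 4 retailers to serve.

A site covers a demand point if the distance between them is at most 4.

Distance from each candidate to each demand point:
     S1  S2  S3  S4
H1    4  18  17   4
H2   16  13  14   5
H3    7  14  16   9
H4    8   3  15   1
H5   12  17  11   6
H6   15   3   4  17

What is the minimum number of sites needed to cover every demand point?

Coverage sets (demand points within 4 of each site):
  H1: {S1, S4}
  H2: {}
  H3: {}
  H4: {S2, S4}
  H5: {}
  H6: {S2, S3}
No single site covers all 4 demand points.
But {H1, H6} covers everything, so the minimum is 2.

2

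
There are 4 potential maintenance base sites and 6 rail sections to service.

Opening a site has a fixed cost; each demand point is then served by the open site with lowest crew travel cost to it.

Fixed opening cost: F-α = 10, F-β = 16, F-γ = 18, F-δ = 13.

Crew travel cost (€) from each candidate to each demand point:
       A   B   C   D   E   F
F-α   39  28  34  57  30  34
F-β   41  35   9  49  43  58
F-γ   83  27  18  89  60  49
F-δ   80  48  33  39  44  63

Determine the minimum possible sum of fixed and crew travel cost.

215

Open {F-α, F-β}: assign each demand point to its cheapest open site.
  A→F-α 39, B→F-α 28, C→F-β 9, D→F-β 49, E→F-α 30, F→F-α 34
  crew travel cost 189, fixed 26 → total 215.
Compare {F-α, F-β, F-δ}: crew travel cost 179 + fixed 39 = 218.
Compare {F-α, F-δ}: crew travel cost 203 + fixed 23 = 226.
Compare {F-α, F-γ, F-δ}: crew travel cost 187 + fixed 41 = 228.
All other subsets cost ≥ 218. Minimum total cost: 215.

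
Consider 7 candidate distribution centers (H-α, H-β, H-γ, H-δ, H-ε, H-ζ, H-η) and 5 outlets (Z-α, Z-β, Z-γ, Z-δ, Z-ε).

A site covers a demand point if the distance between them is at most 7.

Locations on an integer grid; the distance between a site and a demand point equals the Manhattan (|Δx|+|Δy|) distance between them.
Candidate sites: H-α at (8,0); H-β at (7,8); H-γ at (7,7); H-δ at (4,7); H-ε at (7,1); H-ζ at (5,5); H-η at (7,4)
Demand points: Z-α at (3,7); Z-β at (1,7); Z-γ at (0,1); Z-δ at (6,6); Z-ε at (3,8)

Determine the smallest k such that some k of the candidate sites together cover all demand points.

2

Coverage sets (demand points within 7 of each site):
  H-α: {}
  H-β: {Z-α, Z-β, Z-δ, Z-ε}
  H-γ: {Z-α, Z-β, Z-δ, Z-ε}
  H-δ: {Z-α, Z-β, Z-δ, Z-ε}
  H-ε: {Z-γ, Z-δ}
  H-ζ: {Z-α, Z-β, Z-δ, Z-ε}
  H-η: {Z-α, Z-δ}
No single site covers all 5 demand points.
But {H-β, H-ε} covers everything, so the minimum is 2.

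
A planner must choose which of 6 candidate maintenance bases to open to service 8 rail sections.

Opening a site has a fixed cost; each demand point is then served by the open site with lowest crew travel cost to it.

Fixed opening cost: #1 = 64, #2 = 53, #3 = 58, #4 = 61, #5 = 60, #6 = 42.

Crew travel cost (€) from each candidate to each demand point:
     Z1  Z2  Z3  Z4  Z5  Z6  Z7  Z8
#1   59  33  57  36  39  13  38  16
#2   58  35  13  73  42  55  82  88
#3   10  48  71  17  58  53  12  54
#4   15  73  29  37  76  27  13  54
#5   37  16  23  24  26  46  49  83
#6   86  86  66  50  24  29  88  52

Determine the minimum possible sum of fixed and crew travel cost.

315

Open {#1, #3, #5}: assign each demand point to its cheapest open site.
  Z1→#3 10, Z2→#5 16, Z3→#5 23, Z4→#3 17, Z5→#5 26, Z6→#1 13, Z7→#3 12, Z8→#1 16
  crew travel cost 133, fixed 182 → total 315.
Compare {#1, #5}: crew travel cost 193 + fixed 124 = 317.
Compare {#1, #3}: crew travel cost 197 + fixed 122 = 319.
Compare {#1, #4}: crew travel cost 194 + fixed 125 = 319.
All other subsets cost ≥ 317. Minimum total cost: 315.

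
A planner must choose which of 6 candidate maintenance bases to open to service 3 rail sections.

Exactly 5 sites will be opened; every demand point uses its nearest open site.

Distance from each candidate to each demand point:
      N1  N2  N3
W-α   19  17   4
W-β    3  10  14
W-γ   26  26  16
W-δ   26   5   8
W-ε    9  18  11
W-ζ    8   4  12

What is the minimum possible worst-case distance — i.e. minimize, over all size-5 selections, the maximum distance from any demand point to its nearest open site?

Open {W-α, W-β, W-γ, W-δ, W-ζ}.
  Farthest demand point is N2 at distance 4 (to W-ζ); all others are ≤ 4.
With {W-α, W-β, W-γ, W-ε, W-ζ} the worst case is 4.
With {W-α, W-β, W-δ, W-ε, W-ζ} the worst case is 4.
No size-5 selection achieves below 4.

4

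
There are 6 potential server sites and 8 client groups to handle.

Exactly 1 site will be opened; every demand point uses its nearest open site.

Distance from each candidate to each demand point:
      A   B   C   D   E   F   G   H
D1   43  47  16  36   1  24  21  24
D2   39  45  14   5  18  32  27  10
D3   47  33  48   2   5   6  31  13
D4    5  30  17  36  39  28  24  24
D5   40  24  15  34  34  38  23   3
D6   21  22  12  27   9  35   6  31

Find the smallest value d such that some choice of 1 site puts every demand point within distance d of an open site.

35

Open {D6}.
  Farthest demand point is F at distance 35 (to D6); all others are ≤ 35.
With {D4} the worst case is 39.
With {D5} the worst case is 40.
No size-1 selection achieves below 35.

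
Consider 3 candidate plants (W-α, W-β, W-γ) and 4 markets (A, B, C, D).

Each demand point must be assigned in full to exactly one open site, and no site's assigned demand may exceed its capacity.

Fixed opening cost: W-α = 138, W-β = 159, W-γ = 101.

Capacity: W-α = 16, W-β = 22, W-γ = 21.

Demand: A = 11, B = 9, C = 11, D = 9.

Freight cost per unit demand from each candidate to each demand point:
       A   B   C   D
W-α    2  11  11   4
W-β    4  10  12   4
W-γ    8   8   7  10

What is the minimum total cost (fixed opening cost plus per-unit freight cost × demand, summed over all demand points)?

Open {W-β, W-γ}; cheapest assignment that respects the capacities:
  W-β (cap 22, load 20): A, D — cost 11×4 + 9×4 = 80
  W-γ (cap 21, load 20): B, C — cost 9×8 + 11×7 = 149
  Shipping 229, fixed 260 → total 489.
  Any other capacity-feasible assignment to {W-β, W-γ} ships for at least 229.
Compare {W-α, W-β, W-γ}: its best feasible assignment gives total 605.
Every other set of open sites that can feasibly serve all demand totals ≥ 605 even under its best assignment. Minimum: 489.

489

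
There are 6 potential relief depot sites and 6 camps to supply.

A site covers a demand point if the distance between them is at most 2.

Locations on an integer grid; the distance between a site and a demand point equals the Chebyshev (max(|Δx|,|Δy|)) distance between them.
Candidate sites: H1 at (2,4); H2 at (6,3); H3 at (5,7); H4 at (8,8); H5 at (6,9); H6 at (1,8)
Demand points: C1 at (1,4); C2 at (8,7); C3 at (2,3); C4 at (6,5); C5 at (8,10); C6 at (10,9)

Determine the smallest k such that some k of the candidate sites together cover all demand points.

Coverage sets (demand points within 2 of each site):
  H1: {C1, C3}
  H2: {C4}
  H3: {C4}
  H4: {C2, C5, C6}
  H5: {C2, C5}
  H6: {}
No 2 sites suffice: every size-2 union leaves at least one demand point uncovered.
But {H1, H2, H4} covers everything, so the minimum is 3.

3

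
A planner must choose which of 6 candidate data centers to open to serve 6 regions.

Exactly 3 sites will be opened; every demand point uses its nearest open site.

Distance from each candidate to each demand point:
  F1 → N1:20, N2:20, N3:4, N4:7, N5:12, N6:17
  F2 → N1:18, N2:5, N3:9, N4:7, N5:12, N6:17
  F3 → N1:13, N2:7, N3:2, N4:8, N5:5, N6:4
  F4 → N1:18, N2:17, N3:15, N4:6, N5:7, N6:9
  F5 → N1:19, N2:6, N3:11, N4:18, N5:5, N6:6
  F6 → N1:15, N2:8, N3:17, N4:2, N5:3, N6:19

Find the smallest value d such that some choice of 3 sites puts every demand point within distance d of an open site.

Open {F1, F2, F3}.
  Farthest demand point is N1 at distance 13 (to F3); all others are ≤ 13.
With {F1, F3, F4} the worst case is 13.
With {F1, F3, F5} the worst case is 13.
No size-3 selection achieves below 13.

13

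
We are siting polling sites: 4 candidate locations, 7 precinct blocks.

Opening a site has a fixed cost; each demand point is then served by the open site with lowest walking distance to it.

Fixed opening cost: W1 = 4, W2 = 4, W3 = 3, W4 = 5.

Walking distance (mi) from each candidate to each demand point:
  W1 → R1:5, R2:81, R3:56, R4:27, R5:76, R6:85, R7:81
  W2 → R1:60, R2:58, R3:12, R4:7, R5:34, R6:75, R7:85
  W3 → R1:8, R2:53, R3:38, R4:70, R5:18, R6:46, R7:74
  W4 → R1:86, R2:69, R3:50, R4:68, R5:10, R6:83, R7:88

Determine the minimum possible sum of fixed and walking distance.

Open {W2, W3, W4}: assign each demand point to its cheapest open site.
  R1→W3 8, R2→W3 53, R3→W2 12, R4→W2 7, R5→W4 10, R6→W3 46, R7→W3 74
  walking distance 210, fixed 12 → total 222.
Compare {W1, W2, W3, W4}: walking distance 207 + fixed 16 = 223.
Compare {W2, W3}: walking distance 218 + fixed 7 = 225.
Compare {W1, W2, W3}: walking distance 215 + fixed 11 = 226.
All other subsets cost ≥ 223. Minimum total cost: 222.

222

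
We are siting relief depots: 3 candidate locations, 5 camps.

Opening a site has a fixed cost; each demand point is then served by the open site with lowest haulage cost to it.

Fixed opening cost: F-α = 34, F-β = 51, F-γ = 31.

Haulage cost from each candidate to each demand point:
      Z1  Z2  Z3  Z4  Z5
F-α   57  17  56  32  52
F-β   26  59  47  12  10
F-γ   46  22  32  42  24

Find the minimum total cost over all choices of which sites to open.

184

Open {F-β, F-γ}: assign each demand point to its cheapest open site.
  Z1→F-β 26, Z2→F-γ 22, Z3→F-γ 32, Z4→F-β 12, Z5→F-β 10
  haulage cost 102, fixed 82 → total 184.
Compare {F-γ}: haulage cost 166 + fixed 31 = 197.
Compare {F-α, F-β}: haulage cost 112 + fixed 85 = 197.
Compare {F-β}: haulage cost 154 + fixed 51 = 205.
All other subsets cost ≥ 197. Minimum total cost: 184.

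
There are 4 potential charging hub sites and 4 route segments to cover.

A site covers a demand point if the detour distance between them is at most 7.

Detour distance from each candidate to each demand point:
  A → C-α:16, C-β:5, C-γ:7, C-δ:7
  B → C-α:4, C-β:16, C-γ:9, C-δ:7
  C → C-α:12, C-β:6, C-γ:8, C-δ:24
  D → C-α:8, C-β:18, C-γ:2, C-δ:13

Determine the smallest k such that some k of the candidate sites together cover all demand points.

2

Coverage sets (demand points within 7 of each site):
  A: {C-β, C-γ, C-δ}
  B: {C-α, C-δ}
  C: {C-β}
  D: {C-γ}
No single site covers all 4 demand points.
But {A, B} covers everything, so the minimum is 2.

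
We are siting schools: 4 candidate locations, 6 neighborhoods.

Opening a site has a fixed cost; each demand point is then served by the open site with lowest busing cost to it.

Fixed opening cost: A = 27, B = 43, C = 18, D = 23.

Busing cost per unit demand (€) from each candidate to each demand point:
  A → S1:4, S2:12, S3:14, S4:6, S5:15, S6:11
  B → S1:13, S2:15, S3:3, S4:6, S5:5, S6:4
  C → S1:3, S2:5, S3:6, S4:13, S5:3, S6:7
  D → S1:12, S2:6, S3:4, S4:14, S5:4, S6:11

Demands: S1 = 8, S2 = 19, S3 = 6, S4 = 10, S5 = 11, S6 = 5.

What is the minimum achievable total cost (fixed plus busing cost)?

Open {B, C}: assign each demand point to its cheapest open site.
  S1→C 8×3=24, S2→C 19×5=95, S3→B 6×3=18, S4→B 10×6=60, S5→C 11×3=33, S6→B 5×4=20
  busing cost 250, fixed 61 → total 311.
Compare {A, C}: busing cost 283 + fixed 45 = 328.
Compare {B, C, D}: busing cost 250 + fixed 84 = 334.
Compare {A, B, C}: busing cost 250 + fixed 88 = 338.
All other subsets cost ≥ 328. Minimum total cost: 311.

311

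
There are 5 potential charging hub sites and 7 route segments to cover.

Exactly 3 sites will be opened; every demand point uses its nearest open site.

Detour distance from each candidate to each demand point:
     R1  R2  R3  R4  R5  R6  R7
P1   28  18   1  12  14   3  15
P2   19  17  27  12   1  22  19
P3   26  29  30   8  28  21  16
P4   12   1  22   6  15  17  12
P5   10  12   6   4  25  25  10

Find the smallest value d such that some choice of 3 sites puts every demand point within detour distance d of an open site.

Open {P1, P2, P4}.
  Farthest demand point is R1 at detour distance 12 (to P4); all others are ≤ 12.
With {P1, P2, P5} the worst case is 12.
With {P1, P3, P4} the worst case is 14.
No size-3 selection achieves below 12.

12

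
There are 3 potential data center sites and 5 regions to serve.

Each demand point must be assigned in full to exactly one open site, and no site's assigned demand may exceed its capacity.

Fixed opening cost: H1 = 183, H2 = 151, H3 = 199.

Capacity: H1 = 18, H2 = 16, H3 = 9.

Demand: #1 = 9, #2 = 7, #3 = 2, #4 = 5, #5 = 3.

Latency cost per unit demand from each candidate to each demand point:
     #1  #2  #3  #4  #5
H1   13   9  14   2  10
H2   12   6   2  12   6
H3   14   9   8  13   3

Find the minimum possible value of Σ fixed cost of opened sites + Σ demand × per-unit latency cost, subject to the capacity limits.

525

Open {H1, H2}; cheapest assignment that respects the capacities:
  H1 (cap 18, load 14): #1, #4 — cost 9×13 + 5×2 = 127
  H2 (cap 16, load 12): #2, #3, #5 — cost 7×6 + 2×2 + 3×6 = 64
  Shipping 191, fixed 334 → total 525.
  Any other capacity-feasible assignment to {H1, H2} ships for at least 191.
Compare {H1, H3}: its best feasible assignment gives total 618.
Compare {H1, H2, H3}: its best feasible assignment gives total 715.
Every other set of open sites that can feasibly serve all demand totals ≥ 618 even under its best assignment. Minimum: 525.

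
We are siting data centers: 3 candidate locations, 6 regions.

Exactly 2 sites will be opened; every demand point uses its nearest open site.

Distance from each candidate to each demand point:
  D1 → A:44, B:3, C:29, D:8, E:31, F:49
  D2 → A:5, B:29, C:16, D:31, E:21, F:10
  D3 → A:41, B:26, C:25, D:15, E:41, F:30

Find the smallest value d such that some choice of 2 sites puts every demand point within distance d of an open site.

Open {D1, D2}.
  Farthest demand point is E at distance 21 (to D2); all others are ≤ 21.
With {D2, D3} the worst case is 26.
With {D1, D3} the worst case is 41.
No size-2 selection achieves below 21.

21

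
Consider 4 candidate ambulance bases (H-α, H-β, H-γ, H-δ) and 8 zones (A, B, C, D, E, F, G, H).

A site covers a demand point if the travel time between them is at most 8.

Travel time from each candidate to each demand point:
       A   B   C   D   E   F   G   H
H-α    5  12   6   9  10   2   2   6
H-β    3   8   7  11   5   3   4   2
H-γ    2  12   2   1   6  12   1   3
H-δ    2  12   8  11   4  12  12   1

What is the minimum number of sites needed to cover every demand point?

2

Coverage sets (demand points within 8 of each site):
  H-α: {A, C, F, G, H}
  H-β: {A, B, C, E, F, G, H}
  H-γ: {A, C, D, E, G, H}
  H-δ: {A, C, E, H}
No single site covers all 8 demand points.
But {H-β, H-γ} covers everything, so the minimum is 2.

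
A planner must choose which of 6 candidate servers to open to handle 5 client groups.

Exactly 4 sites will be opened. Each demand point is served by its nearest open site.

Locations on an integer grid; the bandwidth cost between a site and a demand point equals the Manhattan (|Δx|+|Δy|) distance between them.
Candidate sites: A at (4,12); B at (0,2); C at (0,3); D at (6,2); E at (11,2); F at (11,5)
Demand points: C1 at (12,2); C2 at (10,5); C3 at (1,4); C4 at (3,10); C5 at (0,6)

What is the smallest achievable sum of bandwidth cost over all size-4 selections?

10

Open {A, C, E, F}.
  C1→E 1, C2→F 1, C3→C 2, C4→A 3, C5→C 3  ⇒ total 10.
Compare {A, B, E, F}: total 12.
Compare {A, B, C, E}: total 13.
No size-4 selection does better; minimum is 10.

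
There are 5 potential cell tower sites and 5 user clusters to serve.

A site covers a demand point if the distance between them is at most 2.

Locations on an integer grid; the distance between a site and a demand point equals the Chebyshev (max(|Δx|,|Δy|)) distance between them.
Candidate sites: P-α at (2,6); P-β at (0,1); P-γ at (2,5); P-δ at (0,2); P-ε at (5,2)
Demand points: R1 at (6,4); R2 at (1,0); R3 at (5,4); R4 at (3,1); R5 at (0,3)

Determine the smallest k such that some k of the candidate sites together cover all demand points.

Coverage sets (demand points within 2 of each site):
  P-α: {}
  P-β: {R2, R5}
  P-γ: {R5}
  P-δ: {R2, R5}
  P-ε: {R1, R3, R4}
No single site covers all 5 demand points.
But {P-β, P-ε} covers everything, so the minimum is 2.

2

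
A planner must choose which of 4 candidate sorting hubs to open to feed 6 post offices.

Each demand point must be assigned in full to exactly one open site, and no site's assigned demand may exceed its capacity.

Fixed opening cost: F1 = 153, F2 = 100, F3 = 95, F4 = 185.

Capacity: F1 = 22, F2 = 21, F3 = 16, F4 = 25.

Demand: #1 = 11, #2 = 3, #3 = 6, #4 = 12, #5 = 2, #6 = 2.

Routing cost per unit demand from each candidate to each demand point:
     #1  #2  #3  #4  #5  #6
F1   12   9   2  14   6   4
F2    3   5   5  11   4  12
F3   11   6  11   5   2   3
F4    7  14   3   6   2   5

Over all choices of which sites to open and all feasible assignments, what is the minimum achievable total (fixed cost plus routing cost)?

343

Open {F2, F3}; cheapest assignment that respects the capacities:
  F2 (cap 21, load 20): #1, #2, #3 — cost 11×3 + 3×5 + 6×5 = 78
  F3 (cap 16, load 16): #4, #5, #6 — cost 12×5 + 2×2 + 2×3 = 70
  Shipping 148, fixed 195 → total 343.
  Any other capacity-feasible assignment to {F2, F3} ships for at least 148.
Compare {F2, F4}: its best feasible assignment gives total 437.
Compare {F3, F4}: its best feasible assignment gives total 467.
Every other set of open sites that can feasibly serve all demand totals ≥ 437 even under its best assignment. Minimum: 343.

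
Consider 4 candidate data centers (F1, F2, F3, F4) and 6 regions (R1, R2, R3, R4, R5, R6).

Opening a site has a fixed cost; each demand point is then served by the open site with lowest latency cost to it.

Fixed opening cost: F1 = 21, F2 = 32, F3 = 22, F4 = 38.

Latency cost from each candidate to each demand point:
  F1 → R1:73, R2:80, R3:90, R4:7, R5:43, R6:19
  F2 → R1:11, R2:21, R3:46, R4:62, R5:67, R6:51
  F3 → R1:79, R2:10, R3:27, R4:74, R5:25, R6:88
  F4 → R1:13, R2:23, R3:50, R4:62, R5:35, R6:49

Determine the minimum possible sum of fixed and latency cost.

174

Open {F1, F2, F3}: assign each demand point to its cheapest open site.
  R1→F2 11, R2→F3 10, R3→F3 27, R4→F1 7, R5→F3 25, R6→F1 19
  latency cost 99, fixed 75 → total 174.
Compare {F1, F3, F4}: latency cost 101 + fixed 81 = 182.
Compare {F1, F2}: latency cost 147 + fixed 53 = 200.
Compare {F1, F3}: latency cost 161 + fixed 43 = 204.
All other subsets cost ≥ 182. Minimum total cost: 174.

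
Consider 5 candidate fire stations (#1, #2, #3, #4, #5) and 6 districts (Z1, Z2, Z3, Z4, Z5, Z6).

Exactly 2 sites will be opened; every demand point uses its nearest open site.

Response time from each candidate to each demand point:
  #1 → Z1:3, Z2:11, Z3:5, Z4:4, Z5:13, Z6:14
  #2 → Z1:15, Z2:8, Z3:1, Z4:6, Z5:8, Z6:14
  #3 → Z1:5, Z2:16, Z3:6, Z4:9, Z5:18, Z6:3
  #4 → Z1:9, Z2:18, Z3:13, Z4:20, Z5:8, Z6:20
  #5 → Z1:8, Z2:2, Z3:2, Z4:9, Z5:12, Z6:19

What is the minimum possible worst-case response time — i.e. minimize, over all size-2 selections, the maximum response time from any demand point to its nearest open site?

8

Open {#2, #3}.
  Farthest demand point is Z2 at response time 8 (to #2); all others are ≤ 8.
With {#3, #5} the worst case is 12.
With {#1, #3} the worst case is 13.
No size-2 selection achieves below 8.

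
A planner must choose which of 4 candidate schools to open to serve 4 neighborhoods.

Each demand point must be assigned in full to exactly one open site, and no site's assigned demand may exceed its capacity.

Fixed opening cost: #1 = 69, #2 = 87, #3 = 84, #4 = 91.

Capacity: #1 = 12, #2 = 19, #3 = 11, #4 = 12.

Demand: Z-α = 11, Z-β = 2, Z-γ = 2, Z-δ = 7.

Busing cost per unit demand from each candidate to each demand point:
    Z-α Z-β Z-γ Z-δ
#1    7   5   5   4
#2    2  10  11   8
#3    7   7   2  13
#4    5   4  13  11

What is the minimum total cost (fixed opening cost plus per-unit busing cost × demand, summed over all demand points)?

226

Open {#1, #2}; cheapest assignment that respects the capacities:
  #1 (cap 12, load 11): Z-β, Z-γ, Z-δ — cost 2×5 + 2×5 + 7×4 = 48
  #2 (cap 19, load 11): Z-α — cost 11×2 = 22
  Shipping 70, fixed 156 → total 226.
  Any other capacity-feasible assignment to {#1, #2} ships for at least 70.
Compare {#1, #4}: its best feasible assignment gives total 263.
Compare {#2, #3}: its best feasible assignment gives total 267.
Every other set of open sites that can feasibly serve all demand totals ≥ 263 even under its best assignment. Minimum: 226.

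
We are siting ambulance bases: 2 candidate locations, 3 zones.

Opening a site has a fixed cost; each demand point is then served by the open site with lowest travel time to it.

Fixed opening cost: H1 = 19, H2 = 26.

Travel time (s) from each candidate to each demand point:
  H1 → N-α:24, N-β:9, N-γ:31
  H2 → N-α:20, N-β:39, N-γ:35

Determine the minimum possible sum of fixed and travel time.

Open {H1}: assign each demand point to its cheapest open site.
  N-α→H1 24, N-β→H1 9, N-γ→H1 31
  travel time 64, fixed 19 → total 83.
Compare {H1, H2}: travel time 60 + fixed 45 = 105.
Compare {H2}: travel time 94 + fixed 26 = 120.

83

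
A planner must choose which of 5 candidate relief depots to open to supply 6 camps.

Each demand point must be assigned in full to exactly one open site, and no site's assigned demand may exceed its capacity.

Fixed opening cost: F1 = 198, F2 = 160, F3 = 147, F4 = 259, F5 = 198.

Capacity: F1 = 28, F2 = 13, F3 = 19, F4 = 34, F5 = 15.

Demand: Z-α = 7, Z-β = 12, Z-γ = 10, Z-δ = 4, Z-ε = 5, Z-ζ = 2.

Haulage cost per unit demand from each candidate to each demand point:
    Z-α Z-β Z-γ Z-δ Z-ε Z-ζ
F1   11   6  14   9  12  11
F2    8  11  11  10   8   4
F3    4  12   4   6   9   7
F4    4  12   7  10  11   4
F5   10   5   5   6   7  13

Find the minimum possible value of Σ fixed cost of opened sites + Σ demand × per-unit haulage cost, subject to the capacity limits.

Open {F1, F3}; cheapest assignment that respects the capacities:
  F1 (cap 28, load 21): Z-β, Z-δ, Z-ε — cost 12×6 + 4×9 + 5×12 = 168
  F3 (cap 19, load 19): Z-α, Z-γ, Z-ζ — cost 7×4 + 10×4 + 2×7 = 82
  Shipping 250, fixed 345 → total 595.
  Any other capacity-feasible assignment to {F1, F3} ships for at least 250.
Compare {F1, F5}: its best feasible assignment gives total 688.
Compare {F3, F4}: its best feasible assignment gives total 695.
Every other set of open sites that can feasibly serve all demand totals ≥ 688 even under its best assignment. Minimum: 595.

595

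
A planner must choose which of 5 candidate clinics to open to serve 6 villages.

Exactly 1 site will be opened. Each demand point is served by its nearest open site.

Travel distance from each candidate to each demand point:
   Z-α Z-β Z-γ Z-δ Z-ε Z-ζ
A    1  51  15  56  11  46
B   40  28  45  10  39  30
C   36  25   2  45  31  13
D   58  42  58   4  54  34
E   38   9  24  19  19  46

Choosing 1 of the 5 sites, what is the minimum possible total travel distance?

Open {C}.
  Z-α→C 36, Z-β→C 25, Z-γ→C 2, Z-δ→C 45, Z-ε→C 31, Z-ζ→C 13  ⇒ total 152.
Compare {E}: total 155.
Compare {A}: total 180.
No size-1 selection does better; minimum is 152.

152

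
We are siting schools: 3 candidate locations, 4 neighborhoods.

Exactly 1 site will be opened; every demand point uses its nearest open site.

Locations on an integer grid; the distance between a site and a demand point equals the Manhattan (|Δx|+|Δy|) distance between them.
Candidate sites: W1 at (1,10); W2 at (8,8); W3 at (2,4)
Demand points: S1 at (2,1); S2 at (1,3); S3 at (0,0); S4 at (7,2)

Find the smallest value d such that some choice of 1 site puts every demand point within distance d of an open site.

Open {W3}.
  Farthest demand point is S4 at distance 7 (to W3); all others are ≤ 7.
With {W1} the worst case is 14.
With {W2} the worst case is 16.
No size-1 selection achieves below 7.

7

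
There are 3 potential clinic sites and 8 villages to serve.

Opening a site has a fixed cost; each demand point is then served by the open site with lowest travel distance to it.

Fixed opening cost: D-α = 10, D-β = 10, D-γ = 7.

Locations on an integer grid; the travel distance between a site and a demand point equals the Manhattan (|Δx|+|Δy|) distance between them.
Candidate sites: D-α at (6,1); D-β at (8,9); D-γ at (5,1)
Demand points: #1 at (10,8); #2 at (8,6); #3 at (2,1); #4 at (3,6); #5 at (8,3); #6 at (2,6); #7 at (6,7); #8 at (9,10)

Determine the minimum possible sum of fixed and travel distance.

52

Open {D-β, D-γ}: assign each demand point to its cheapest open site.
  #1→D-β 3, #2→D-β 3, #3→D-γ 3, #4→D-γ 7, #5→D-γ 5, #6→D-γ 8, #7→D-β 4, #8→D-β 2
  travel distance 35, fixed 17 → total 52.
Compare {D-α, D-β}: travel distance 37 + fixed 20 = 57.
Compare {D-β}: travel distance 49 + fixed 10 = 59.
Compare {D-α, D-β, D-γ}: travel distance 34 + fixed 27 = 61.
All other subsets cost ≥ 57. Minimum total cost: 52.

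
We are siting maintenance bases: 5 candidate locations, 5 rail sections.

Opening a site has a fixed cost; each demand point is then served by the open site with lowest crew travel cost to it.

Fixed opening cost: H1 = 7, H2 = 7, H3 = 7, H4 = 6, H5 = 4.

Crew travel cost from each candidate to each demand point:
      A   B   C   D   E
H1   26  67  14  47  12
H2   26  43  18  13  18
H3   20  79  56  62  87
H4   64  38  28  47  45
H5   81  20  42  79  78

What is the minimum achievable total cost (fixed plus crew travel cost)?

Open {H1, H2, H5}: assign each demand point to its cheapest open site.
  A→H1 26, B→H5 20, C→H1 14, D→H2 13, E→H1 12
  crew travel cost 85, fixed 18 → total 103.
Compare {H1, H2, H3, H5}: crew travel cost 79 + fixed 25 = 104.
Compare {H2, H5}: crew travel cost 95 + fixed 11 = 106.
Compare {H2, H3, H5}: crew travel cost 89 + fixed 18 = 107.
All other subsets cost ≥ 104. Minimum total cost: 103.

103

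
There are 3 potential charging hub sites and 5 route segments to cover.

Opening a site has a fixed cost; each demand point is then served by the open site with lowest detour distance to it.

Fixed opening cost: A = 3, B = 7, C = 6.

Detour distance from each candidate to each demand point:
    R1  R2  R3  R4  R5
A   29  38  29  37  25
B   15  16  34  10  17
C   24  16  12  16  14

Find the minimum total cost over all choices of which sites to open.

80

Open {B, C}: assign each demand point to its cheapest open site.
  R1→B 15, R2→B 16, R3→C 12, R4→B 10, R5→C 14
  detour distance 67, fixed 13 → total 80.
Compare {A, B, C}: detour distance 67 + fixed 16 = 83.
Compare {C}: detour distance 82 + fixed 6 = 88.
Compare {A, C}: detour distance 82 + fixed 9 = 91.
All other subsets cost ≥ 83. Minimum total cost: 80.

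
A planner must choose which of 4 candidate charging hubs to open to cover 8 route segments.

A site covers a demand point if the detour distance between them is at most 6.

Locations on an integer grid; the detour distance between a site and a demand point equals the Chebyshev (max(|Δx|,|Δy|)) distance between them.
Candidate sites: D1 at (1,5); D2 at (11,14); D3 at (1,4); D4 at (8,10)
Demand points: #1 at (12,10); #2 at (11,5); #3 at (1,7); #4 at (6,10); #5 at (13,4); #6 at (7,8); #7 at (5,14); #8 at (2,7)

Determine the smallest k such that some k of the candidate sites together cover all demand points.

Coverage sets (demand points within 6 of each site):
  D1: {#3, #4, #6, #8}
  D2: {#1, #4, #6, #7}
  D3: {#3, #4, #6, #8}
  D4: {#1, #2, #4, #5, #6, #7, #8}
No single site covers all 8 demand points.
But {D1, D4} covers everything, so the minimum is 2.

2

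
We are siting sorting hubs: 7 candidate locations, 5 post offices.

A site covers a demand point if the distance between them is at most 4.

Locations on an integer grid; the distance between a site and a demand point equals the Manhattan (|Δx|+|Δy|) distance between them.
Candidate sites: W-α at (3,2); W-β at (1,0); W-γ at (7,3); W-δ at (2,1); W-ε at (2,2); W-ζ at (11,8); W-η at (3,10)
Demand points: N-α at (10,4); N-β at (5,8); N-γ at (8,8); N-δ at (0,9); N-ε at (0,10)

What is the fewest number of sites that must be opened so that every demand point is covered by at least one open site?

Coverage sets (demand points within 4 of each site):
  W-α: {}
  W-β: {}
  W-γ: {N-α}
  W-δ: {}
  W-ε: {}
  W-ζ: {N-γ}
  W-η: {N-β, N-δ, N-ε}
No 2 sites suffice: every size-2 union leaves at least one demand point uncovered.
But {W-γ, W-ζ, W-η} covers everything, so the minimum is 3.

3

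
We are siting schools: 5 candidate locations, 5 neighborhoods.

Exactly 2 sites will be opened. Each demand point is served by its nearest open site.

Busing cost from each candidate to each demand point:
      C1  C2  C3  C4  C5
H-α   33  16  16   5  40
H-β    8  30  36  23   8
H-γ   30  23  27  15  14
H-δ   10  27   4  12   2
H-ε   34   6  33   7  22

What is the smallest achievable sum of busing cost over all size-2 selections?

29

Open {H-δ, H-ε}.
  C1→H-δ 10, C2→H-ε 6, C3→H-δ 4, C4→H-ε 7, C5→H-δ 2  ⇒ total 29.
Compare {H-α, H-δ}: total 37.
Compare {H-γ, H-δ}: total 51.
No size-2 selection does better; minimum is 29.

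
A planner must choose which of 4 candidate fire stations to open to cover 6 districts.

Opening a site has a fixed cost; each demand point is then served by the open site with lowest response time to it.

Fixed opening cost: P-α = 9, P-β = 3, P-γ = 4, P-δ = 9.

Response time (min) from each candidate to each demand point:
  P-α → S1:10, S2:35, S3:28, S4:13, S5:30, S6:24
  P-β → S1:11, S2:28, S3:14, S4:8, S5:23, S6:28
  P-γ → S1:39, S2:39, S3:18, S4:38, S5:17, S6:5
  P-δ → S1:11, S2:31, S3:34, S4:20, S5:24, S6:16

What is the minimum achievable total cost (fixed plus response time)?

90

Open {P-β, P-γ}: assign each demand point to its cheapest open site.
  S1→P-β 11, S2→P-β 28, S3→P-β 14, S4→P-β 8, S5→P-γ 17, S6→P-γ 5
  response time 83, fixed 7 → total 90.
Compare {P-α, P-β, P-γ}: response time 82 + fixed 16 = 98.
Compare {P-β, P-γ, P-δ}: response time 83 + fixed 16 = 99.
Compare {P-α, P-β, P-γ, P-δ}: response time 82 + fixed 25 = 107.
All other subsets cost ≥ 98. Minimum total cost: 90.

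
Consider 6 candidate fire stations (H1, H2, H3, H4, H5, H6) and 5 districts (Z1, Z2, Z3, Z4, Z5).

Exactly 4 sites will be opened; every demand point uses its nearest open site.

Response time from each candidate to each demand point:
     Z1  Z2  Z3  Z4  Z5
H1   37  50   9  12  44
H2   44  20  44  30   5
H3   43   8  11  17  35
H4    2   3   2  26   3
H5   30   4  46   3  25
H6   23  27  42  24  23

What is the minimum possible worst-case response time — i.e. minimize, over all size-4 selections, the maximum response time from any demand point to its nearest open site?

3

Open {H1, H2, H4, H5}.
  Farthest demand point is Z2 at response time 3 (to H4); all others are ≤ 3.
With {H1, H3, H4, H5} the worst case is 3.
With {H1, H4, H5, H6} the worst case is 3.
No size-4 selection achieves below 3.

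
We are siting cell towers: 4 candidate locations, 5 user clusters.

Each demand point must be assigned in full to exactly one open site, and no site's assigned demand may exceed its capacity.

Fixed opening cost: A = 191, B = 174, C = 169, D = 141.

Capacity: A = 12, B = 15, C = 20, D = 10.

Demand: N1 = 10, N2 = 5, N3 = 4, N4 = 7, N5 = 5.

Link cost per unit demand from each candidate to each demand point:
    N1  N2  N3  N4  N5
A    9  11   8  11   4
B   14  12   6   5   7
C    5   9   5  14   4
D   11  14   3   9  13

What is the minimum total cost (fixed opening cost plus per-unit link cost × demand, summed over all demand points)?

Open {B, C}; cheapest assignment that respects the capacities:
  B (cap 15, load 11): N3, N4 — cost 4×6 + 7×5 = 59
  C (cap 20, load 20): N1, N2, N5 — cost 10×5 + 5×9 + 5×4 = 115
  Shipping 174, fixed 343 → total 517.
  Any other capacity-feasible assignment to {B, C} ships for at least 174.
Compare {A, C}: its best feasible assignment gives total 572.
Compare {B, C, D}: its best feasible assignment gives total 646.
Every other set of open sites that can feasibly serve all demand totals ≥ 572 even under its best assignment. Minimum: 517.

517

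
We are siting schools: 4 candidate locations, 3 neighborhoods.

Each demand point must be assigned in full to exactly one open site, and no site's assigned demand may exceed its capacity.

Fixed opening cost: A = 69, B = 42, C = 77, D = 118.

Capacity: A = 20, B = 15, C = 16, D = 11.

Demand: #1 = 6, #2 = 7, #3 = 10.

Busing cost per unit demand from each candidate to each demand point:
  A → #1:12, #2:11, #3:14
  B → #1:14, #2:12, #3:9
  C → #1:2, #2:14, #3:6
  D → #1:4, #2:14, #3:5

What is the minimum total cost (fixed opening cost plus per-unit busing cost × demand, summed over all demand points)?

275

Open {B, C}; cheapest assignment that respects the capacities:
  B (cap 15, load 7): #2 — cost 7×12 = 84
  C (cap 16, load 16): #1, #3 — cost 6×2 + 10×6 = 72
  Shipping 156, fixed 119 → total 275.
  Any other capacity-feasible assignment to {B, C} ships for at least 156.
Compare {A, C}: its best feasible assignment gives total 295.
Compare {A, B, C}: its best feasible assignment gives total 337.
Every other set of open sites that can feasibly serve all demand totals ≥ 295 even under its best assignment. Minimum: 275.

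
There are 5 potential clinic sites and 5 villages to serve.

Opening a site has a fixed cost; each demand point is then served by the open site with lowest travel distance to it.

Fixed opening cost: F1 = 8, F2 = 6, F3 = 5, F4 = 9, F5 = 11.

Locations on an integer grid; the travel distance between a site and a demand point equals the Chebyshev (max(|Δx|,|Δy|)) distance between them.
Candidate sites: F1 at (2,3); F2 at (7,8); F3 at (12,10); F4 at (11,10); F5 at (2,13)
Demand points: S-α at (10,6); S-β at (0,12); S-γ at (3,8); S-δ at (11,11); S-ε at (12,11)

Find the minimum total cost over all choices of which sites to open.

27

Open {F2, F3}: assign each demand point to its cheapest open site.
  S-α→F2 3, S-β→F2 7, S-γ→F2 4, S-δ→F3 1, S-ε→F3 1
  travel distance 16, fixed 11 → total 27.
Compare {F2}: travel distance 23 + fixed 6 = 29.
Compare {F3, F5}: travel distance 13 + fixed 16 = 29.
Compare {F2, F4}: travel distance 16 + fixed 15 = 31.
All other subsets cost ≥ 29. Minimum total cost: 27.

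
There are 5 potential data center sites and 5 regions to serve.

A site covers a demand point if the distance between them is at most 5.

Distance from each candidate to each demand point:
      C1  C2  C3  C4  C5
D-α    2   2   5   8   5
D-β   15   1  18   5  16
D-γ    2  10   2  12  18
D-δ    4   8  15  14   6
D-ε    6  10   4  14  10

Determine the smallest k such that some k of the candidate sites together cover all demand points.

2

Coverage sets (demand points within 5 of each site):
  D-α: {C1, C2, C3, C5}
  D-β: {C2, C4}
  D-γ: {C1, C3}
  D-δ: {C1}
  D-ε: {C3}
No single site covers all 5 demand points.
But {D-α, D-β} covers everything, so the minimum is 2.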